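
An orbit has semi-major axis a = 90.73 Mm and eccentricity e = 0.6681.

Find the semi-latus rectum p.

Convert to SI: a = 90.73 Mm = 9.073e+07 m.
p = a (1 − e²).
p = 9.073e+07 · (1 − (0.6681)²) = 9.073e+07 · 0.553642 ≈ 5.023e+07 m = 50.23 Mm.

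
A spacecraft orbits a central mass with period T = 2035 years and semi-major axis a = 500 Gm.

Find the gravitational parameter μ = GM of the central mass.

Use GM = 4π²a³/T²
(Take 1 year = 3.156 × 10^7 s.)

Convert to SI: T = 2035 years = 6.42246e+10 s; a = 500 Gm = 5e+11 m.
GM = 4π² · a³ / T².
GM = 4π² · (5e+11)³ / (6.42246e+10)² m³/s² ≈ 1.196e+15 m³/s² = 1.196 × 10^15 m³/s².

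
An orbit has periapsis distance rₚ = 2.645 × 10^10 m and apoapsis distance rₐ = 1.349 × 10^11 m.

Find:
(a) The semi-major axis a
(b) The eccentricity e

(a) a = (rₚ + rₐ) / 2 = (2.645e+10 + 1.349e+11) / 2 ≈ 8.068e+10 m = 8.068 × 10^10 m.
(b) e = (rₐ − rₚ) / (rₐ + rₚ) = (1.349e+11 − 2.645e+10) / (1.349e+11 + 2.645e+10) ≈ 0.6721.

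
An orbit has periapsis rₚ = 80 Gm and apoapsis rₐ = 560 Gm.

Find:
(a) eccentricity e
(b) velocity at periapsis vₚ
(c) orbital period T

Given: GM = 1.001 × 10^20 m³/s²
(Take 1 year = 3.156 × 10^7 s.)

Convert to SI: rₚ = 80 Gm = 8e+10 m; rₐ = 560 Gm = 5.6e+11 m.
(a) e = (rₐ − rₚ)/(rₐ + rₚ) = (5.6e+11 − 8e+10)/(5.6e+11 + 8e+10) ≈ 0.75
(b) With a = (rₚ + rₐ)/2 = 3.2e+11 m, vₚ = √(GM (2/rₚ − 1/a)) = √(1.001e+20 · (2/8e+10 − 1/3.2e+11)) m/s ≈ 4.679e+04 m/s
(c) With a = (rₚ + rₐ)/2 = 3.2e+11 m, T = 2π √(a³/GM) = 2π √((3.2e+11)³/1.001e+20) s ≈ 1.137e+08 s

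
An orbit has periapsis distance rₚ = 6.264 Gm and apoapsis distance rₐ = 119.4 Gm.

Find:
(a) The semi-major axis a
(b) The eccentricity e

Convert to SI: rₚ = 6.264 Gm = 6.264e+09 m; rₐ = 119.4 Gm = 1.194e+11 m.
(a) a = (rₚ + rₐ) / 2 = (6.264e+09 + 1.194e+11) / 2 ≈ 6.283e+10 m = 62.83 Gm.
(b) e = (rₐ − rₚ) / (rₐ + rₚ) = (1.194e+11 − 6.264e+09) / (1.194e+11 + 6.264e+09) ≈ 0.9003.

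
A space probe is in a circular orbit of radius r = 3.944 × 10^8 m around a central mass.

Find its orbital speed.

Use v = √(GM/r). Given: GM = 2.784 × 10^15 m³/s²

For a circular orbit, gravity supplies the centripetal force, so v = √(GM / r).
v = √(2.784e+15 / 3.944e+08) m/s ≈ 2657 m/s = 2.657 km/s.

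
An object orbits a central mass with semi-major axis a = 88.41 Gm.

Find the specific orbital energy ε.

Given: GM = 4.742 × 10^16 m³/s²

Convert to SI: a = 88.41 Gm = 8.841e+10 m.
ε = −GM / (2a).
ε = −4.742e+16 / (2 · 8.841e+10) J/kg ≈ -2.682e+05 J/kg = -268.2 kJ/kg.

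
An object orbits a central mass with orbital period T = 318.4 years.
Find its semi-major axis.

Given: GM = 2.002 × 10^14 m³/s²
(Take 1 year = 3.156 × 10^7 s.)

Convert to SI: T = 318.4 years = 1.00487e+10 s.
Invert Kepler's third law: a = (GM · T² / (4π²))^(1/3).
Substituting T = 1.00487e+10 s and GM = 2.002e+14 m³/s²:
a = (2.002e+14 · (1.00487e+10)² / (4π²))^(1/3) m
a ≈ 8e+10 m = 80 Gm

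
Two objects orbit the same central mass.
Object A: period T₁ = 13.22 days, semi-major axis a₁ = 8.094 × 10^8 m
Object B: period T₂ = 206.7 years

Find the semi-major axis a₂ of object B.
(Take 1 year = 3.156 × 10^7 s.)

Convert to SI: T₁ = 13.22 days = 1.14221e+06 s; T₂ = 206.7 years = 6.52345e+09 s.
Kepler's third law: (T₁/T₂)² = (a₁/a₂)³ ⇒ a₂ = a₁ · (T₂/T₁)^(2/3).
T₂/T₁ = 6.52345e+09 / 1.14221e+06 = 5711.26.
a₂ = 8.094e+08 · (5711.26)^(2/3) m ≈ 2.586e+11 m = 2.586 × 10^11 m.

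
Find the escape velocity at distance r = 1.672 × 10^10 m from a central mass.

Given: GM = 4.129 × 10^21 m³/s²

Escape velocity comes from setting total energy to zero: ½v² − GM/r = 0 ⇒ v_esc = √(2GM / r).
v_esc = √(2 · 4.129e+21 / 1.672e+10) m/s ≈ 7.028e+05 m/s = 702.8 km/s.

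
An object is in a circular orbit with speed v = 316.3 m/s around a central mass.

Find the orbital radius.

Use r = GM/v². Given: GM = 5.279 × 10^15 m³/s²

For a circular orbit, v² = GM / r, so r = GM / v².
r = 5.279e+15 / (316.3)² m ≈ 5.277e+10 m = 5.277 × 10^10 m.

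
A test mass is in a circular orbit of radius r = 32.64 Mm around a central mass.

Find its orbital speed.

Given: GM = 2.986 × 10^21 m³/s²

Convert to SI: r = 32.64 Mm = 3.264e+07 m.
For a circular orbit, gravity supplies the centripetal force, so v = √(GM / r).
v = √(2.986e+21 / 3.264e+07) m/s ≈ 9.565e+06 m/s = 9565 km/s.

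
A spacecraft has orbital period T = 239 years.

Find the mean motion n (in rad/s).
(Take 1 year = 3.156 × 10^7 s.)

Convert to SI: T = 239 years = 7.54284e+09 s.
n = 2π / T.
n = 2π / 7.54284e+09 s ≈ 8.33e-10 rad/s.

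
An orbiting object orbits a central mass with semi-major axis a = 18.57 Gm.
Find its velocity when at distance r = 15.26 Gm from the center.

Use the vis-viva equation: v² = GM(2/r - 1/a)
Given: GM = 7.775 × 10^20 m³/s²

Convert to SI: a = 18.57 Gm = 1.857e+10 m; r = 15.26 Gm = 1.526e+10 m.
Vis-viva: v = √(GM · (2/r − 1/a)).
2/r − 1/a = 2/1.526e+10 − 1/1.857e+10 = 7.72113e-11 m⁻¹.
v = √(7.775e+20 · 7.72113e-11) m/s ≈ 2.45e+05 m/s = 245 km/s.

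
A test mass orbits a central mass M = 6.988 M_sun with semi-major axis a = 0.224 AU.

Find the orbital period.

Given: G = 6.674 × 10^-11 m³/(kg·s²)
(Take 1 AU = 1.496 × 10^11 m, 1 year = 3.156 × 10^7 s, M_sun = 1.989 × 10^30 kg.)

Convert to SI: a = 0.224 AU = 3.35104e+10 m; M = 6.988 M_sun = 1.38991e+31 kg.
GM = G · M = 6.674e-11 · 1.38991e+31 = 9.27628e+20 m³/s².
Kepler's third law: T = 2π √(a³ / GM).
Substituting a = 3.35104e+10 m and GM = 9.27628e+20 m³/s²:
T = 2π √((3.35104e+10)³ / 9.27628e+20) s
T ≈ 1.266e+06 s = 0.0401 years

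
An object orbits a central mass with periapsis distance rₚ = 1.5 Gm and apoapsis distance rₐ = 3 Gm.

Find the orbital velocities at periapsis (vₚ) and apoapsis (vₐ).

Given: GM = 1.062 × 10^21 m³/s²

Convert to SI: rₚ = 1.5 Gm = 1.5e+09 m; rₐ = 3 Gm = 3e+09 m.
Use the vis-viva equation v² = GM(2/r − 1/a) with a = (rₚ + rₐ)/2 = (1.5e+09 + 3e+09)/2 = 2.25e+09 m.
vₚ = √(GM · (2/rₚ − 1/a)) = √(1.062e+21 · (2/1.5e+09 − 1/2.25e+09)) m/s ≈ 9.716e+05 m/s = 971.6 km/s.
vₐ = √(GM · (2/rₐ − 1/a)) = √(1.062e+21 · (2/3e+09 − 1/2.25e+09)) m/s ≈ 4.858e+05 m/s = 485.8 km/s.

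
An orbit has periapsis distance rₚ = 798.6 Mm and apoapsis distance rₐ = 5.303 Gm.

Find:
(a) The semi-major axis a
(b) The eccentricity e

Convert to SI: rₚ = 798.6 Mm = 7.986e+08 m; rₐ = 5.303 Gm = 5.303e+09 m.
(a) a = (rₚ + rₐ) / 2 = (7.986e+08 + 5.303e+09) / 2 ≈ 3.051e+09 m = 3.051 Gm.
(b) e = (rₐ − rₚ) / (rₐ + rₚ) = (5.303e+09 − 7.986e+08) / (5.303e+09 + 7.986e+08) ≈ 0.7382.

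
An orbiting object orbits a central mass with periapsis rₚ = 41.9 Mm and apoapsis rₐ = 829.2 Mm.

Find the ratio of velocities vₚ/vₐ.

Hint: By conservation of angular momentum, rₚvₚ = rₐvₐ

Convert to SI: rₚ = 41.9 Mm = 4.19e+07 m; rₐ = 829.2 Mm = 8.292e+08 m.
Conservation of angular momentum gives rₚvₚ = rₐvₐ, so vₚ/vₐ = rₐ/rₚ.
vₚ/vₐ = 8.292e+08 / 4.19e+07 ≈ 19.79.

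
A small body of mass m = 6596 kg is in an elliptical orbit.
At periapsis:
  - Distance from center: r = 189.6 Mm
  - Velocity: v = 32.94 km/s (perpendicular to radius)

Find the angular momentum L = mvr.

Convert to SI: r = 189.6 Mm = 1.896e+08 m; v = 32.94 km/s = 32940 m/s.
Since v is perpendicular to r, L = m · v · r.
L = 6596 · 32940 · 1.896e+08 kg·m²/s ≈ 4.119e+16 kg·m²/s.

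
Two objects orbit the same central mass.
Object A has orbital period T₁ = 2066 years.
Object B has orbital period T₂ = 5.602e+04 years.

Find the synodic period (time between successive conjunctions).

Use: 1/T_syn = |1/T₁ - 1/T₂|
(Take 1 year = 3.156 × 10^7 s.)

Convert to SI: T₁ = 2066 years = 6.5203e+10 s; T₂ = 5.602e+04 years = 1.76799e+12 s.
T_syn = |T₁ · T₂ / (T₁ − T₂)|.
T_syn = |6.5203e+10 · 1.76799e+12 / (6.5203e+10 − 1.76799e+12)| s ≈ 6.77e+10 s = 2145 years.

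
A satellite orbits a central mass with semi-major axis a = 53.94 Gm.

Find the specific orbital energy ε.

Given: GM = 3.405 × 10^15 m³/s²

Convert to SI: a = 53.94 Gm = 5.394e+10 m.
ε = −GM / (2a).
ε = −3.405e+15 / (2 · 5.394e+10) J/kg ≈ -3.156e+04 J/kg = -31.56 kJ/kg.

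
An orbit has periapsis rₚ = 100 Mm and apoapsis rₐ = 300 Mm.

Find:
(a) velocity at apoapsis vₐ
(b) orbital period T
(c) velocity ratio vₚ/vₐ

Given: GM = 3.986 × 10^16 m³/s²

Convert to SI: rₚ = 100 Mm = 1e+08 m; rₐ = 300 Mm = 3e+08 m.
(a) With a = (rₚ + rₐ)/2 = 2e+08 m, vₐ = √(GM (2/rₐ − 1/a)) = √(3.986e+16 · (2/3e+08 − 1/2e+08)) m/s ≈ 8151 m/s
(b) With a = (rₚ + rₐ)/2 = 2e+08 m, T = 2π √(a³/GM) = 2π √((2e+08)³/3.986e+16) s ≈ 8.901e+04 s
(c) Conservation of angular momentum (rₚvₚ = rₐvₐ) gives vₚ/vₐ = rₐ/rₚ = 3e+08/1e+08 ≈ 3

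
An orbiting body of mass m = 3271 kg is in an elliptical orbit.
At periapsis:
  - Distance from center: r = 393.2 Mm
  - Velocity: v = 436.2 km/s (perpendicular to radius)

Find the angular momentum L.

Convert to SI: r = 393.2 Mm = 3.932e+08 m; v = 436.2 km/s = 436200 m/s.
Since v is perpendicular to r, L = m · v · r.
L = 3271 · 436200 · 3.932e+08 kg·m²/s ≈ 5.61e+17 kg·m²/s.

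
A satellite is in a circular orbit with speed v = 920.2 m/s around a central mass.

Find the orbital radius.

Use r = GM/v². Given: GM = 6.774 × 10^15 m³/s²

For a circular orbit, v² = GM / r, so r = GM / v².
r = 6.774e+15 / (920.2)² m ≈ 8e+09 m = 8 Gm.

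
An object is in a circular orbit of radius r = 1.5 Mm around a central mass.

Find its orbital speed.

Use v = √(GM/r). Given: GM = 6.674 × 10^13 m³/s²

Convert to SI: r = 1.5 Mm = 1.5e+06 m.
For a circular orbit, gravity supplies the centripetal force, so v = √(GM / r).
v = √(6.674e+13 / 1.5e+06) m/s ≈ 6670 m/s = 6.67 km/s.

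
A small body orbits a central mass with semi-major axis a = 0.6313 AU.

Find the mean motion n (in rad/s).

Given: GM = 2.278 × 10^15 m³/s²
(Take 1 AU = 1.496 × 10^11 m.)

Convert to SI: a = 0.6313 AU = 9.44425e+10 m.
n = √(GM / a³).
n = √(2.278e+15 / (9.44425e+10)³) rad/s ≈ 1.644e-09 rad/s.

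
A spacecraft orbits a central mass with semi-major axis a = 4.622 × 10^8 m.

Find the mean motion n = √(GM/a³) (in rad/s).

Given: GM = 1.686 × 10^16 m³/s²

n = √(GM / a³).
n = √(1.686e+16 / (4.622e+08)³) rad/s ≈ 1.307e-05 rad/s.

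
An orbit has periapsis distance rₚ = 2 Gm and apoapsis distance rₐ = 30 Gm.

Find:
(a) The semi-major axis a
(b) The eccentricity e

Convert to SI: rₚ = 2 Gm = 2e+09 m; rₐ = 30 Gm = 3e+10 m.
(a) a = (rₚ + rₐ) / 2 = (2e+09 + 3e+10) / 2 ≈ 1.6e+10 m = 16 Gm.
(b) e = (rₐ − rₚ) / (rₐ + rₚ) = (3e+10 − 2e+09) / (3e+10 + 2e+09) ≈ 0.875.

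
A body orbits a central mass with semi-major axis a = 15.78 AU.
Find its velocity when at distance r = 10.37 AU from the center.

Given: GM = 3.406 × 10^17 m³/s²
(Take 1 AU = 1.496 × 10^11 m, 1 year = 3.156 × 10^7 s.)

Convert to SI: a = 15.78 AU = 2.36069e+12 m; r = 10.37 AU = 1.55135e+12 m.
Vis-viva: v = √(GM · (2/r − 1/a)).
2/r − 1/a = 2/1.55135e+12 − 1/2.36069e+12 = 8.65593e-13 m⁻¹.
v = √(3.406e+17 · 8.65593e-13) m/s ≈ 543 m/s = 0.1145 AU/year.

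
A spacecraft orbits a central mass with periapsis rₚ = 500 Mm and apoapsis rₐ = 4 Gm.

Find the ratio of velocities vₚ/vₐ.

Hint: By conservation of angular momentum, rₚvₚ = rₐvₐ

Convert to SI: rₚ = 500 Mm = 5e+08 m; rₐ = 4 Gm = 4e+09 m.
Conservation of angular momentum gives rₚvₚ = rₐvₐ, so vₚ/vₐ = rₐ/rₚ.
vₚ/vₐ = 4e+09 / 5e+08 ≈ 8.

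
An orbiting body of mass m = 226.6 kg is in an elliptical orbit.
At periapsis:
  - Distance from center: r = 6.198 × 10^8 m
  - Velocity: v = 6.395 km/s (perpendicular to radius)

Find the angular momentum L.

Convert to SI: v = 6.395 km/s = 6395 m/s.
Since v is perpendicular to r, L = m · v · r.
L = 226.6 · 6395 · 6.198e+08 kg·m²/s ≈ 8.982e+14 kg·m²/s.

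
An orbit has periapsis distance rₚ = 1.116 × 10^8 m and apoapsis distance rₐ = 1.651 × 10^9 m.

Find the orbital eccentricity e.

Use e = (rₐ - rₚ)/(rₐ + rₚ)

e = (rₐ − rₚ) / (rₐ + rₚ).
e = (1.651e+09 − 1.116e+08) / (1.651e+09 + 1.116e+08) = 1.5394e+09 / 1.7626e+09 ≈ 0.8734.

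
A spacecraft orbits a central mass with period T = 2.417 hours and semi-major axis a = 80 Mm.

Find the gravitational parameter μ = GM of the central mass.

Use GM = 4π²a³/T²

Convert to SI: T = 2.417 hours = 8701.2 s; a = 80 Mm = 8e+07 m.
GM = 4π² · a³ / T².
GM = 4π² · (8e+07)³ / (8701.2)² m³/s² ≈ 2.67e+17 m³/s² = 2.67 × 10^17 m³/s².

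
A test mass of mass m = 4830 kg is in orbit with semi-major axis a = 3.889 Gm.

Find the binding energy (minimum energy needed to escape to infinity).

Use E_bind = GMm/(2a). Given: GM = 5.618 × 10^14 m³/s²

Convert to SI: a = 3.889 Gm = 3.889e+09 m.
Total orbital energy is E = −GMm/(2a); binding energy is E_bind = −E = GMm/(2a).
E_bind = 5.618e+14 · 4830 / (2 · 3.889e+09) J ≈ 3.489e+08 J = 348.9 MJ.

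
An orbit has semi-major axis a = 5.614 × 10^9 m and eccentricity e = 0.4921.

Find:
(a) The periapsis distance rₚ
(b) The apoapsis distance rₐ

(a) rₚ = a(1 − e) = 5.614e+09 · (1 − 0.4921) = 5.614e+09 · 0.5079 ≈ 2.851e+09 m = 2.851 × 10^9 m.
(b) rₐ = a(1 + e) = 5.614e+09 · (1 + 0.4921) = 5.614e+09 · 1.4921 ≈ 8.377e+09 m = 8.377 × 10^9 m.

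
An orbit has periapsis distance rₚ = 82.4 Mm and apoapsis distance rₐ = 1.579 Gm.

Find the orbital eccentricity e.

Convert to SI: rₚ = 82.4 Mm = 8.24e+07 m; rₐ = 1.579 Gm = 1.579e+09 m.
e = (rₐ − rₚ) / (rₐ + rₚ).
e = (1.579e+09 − 8.24e+07) / (1.579e+09 + 8.24e+07) = 1.4966e+09 / 1.6614e+09 ≈ 0.9008.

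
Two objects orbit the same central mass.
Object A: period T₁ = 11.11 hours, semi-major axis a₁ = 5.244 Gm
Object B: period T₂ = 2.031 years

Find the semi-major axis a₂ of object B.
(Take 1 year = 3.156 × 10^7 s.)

Convert to SI: T₁ = 11.11 hours = 39996 s; a₁ = 5.244 Gm = 5.244e+09 m; T₂ = 2.031 years = 6.40984e+07 s.
Kepler's third law: (T₁/T₂)² = (a₁/a₂)³ ⇒ a₂ = a₁ · (T₂/T₁)^(2/3).
T₂/T₁ = 6.40984e+07 / 39996 = 1602.62.
a₂ = 5.244e+09 · (1602.62)^(2/3) m ≈ 7.182e+11 m = 718.2 Gm.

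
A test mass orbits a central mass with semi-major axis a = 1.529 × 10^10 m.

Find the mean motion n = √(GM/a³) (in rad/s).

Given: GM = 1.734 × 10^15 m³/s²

n = √(GM / a³).
n = √(1.734e+15 / (1.529e+10)³) rad/s ≈ 2.202e-08 rad/s.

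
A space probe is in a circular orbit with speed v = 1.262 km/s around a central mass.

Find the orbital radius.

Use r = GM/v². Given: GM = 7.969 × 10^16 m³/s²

Convert to SI: v = 1.262 km/s = 1262 m/s.
For a circular orbit, v² = GM / r, so r = GM / v².
r = 7.969e+16 / (1262)² m ≈ 5.004e+10 m = 50.04 Gm.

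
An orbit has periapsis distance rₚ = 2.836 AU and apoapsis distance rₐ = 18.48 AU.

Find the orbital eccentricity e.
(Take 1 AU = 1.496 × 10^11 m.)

Convert to SI: rₚ = 2.836 AU = 4.24266e+11 m; rₐ = 18.48 AU = 2.76461e+12 m.
e = (rₐ − rₚ) / (rₐ + rₚ).
e = (2.76461e+12 − 4.24266e+11) / (2.76461e+12 + 4.24266e+11) = 2.34034e+12 / 3.18887e+12 ≈ 0.7339.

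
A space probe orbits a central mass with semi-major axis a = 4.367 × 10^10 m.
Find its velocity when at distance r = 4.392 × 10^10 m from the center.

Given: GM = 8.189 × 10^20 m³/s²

Vis-viva: v = √(GM · (2/r − 1/a)).
2/r − 1/a = 2/4.392e+10 − 1/4.367e+10 = 2.26383e-11 m⁻¹.
v = √(8.189e+20 · 2.26383e-11) m/s ≈ 1.362e+05 m/s = 136.2 km/s.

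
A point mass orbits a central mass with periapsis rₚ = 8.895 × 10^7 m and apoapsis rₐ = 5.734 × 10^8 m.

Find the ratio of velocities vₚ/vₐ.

Conservation of angular momentum gives rₚvₚ = rₐvₐ, so vₚ/vₐ = rₐ/rₚ.
vₚ/vₐ = 5.734e+08 / 8.895e+07 ≈ 6.446.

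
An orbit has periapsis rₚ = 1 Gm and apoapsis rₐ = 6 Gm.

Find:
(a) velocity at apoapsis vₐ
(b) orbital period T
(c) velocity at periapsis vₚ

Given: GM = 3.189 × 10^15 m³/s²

Convert to SI: rₚ = 1 Gm = 1e+09 m; rₐ = 6 Gm = 6e+09 m.
(a) With a = (rₚ + rₐ)/2 = 3.5e+09 m, vₐ = √(GM (2/rₐ − 1/a)) = √(3.189e+15 · (2/6e+09 − 1/3.5e+09)) m/s ≈ 389.7 m/s
(b) With a = (rₚ + rₐ)/2 = 3.5e+09 m, T = 2π √(a³/GM) = 2π √((3.5e+09)³/3.189e+15) s ≈ 2.304e+07 s
(c) With a = (rₚ + rₐ)/2 = 3.5e+09 m, vₚ = √(GM (2/rₚ − 1/a)) = √(3.189e+15 · (2/1e+09 − 1/3.5e+09)) m/s ≈ 2338 m/s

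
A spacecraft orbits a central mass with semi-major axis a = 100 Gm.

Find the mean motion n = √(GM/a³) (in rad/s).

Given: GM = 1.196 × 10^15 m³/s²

Convert to SI: a = 100 Gm = 1e+11 m.
n = √(GM / a³).
n = √(1.196e+15 / (1e+11)³) rad/s ≈ 1.094e-09 rad/s.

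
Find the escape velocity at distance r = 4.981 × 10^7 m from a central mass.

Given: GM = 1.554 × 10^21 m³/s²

Escape velocity comes from setting total energy to zero: ½v² − GM/r = 0 ⇒ v_esc = √(2GM / r).
v_esc = √(2 · 1.554e+21 / 4.981e+07) m/s ≈ 7.899e+06 m/s = 7899 km/s.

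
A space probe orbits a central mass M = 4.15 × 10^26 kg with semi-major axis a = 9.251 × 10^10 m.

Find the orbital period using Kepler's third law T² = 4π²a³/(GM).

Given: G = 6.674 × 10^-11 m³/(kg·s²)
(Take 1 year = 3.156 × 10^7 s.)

GM = G · M = 6.674e-11 · 4.15e+26 = 2.76971e+16 m³/s².
Kepler's third law: T = 2π √(a³ / GM).
Substituting a = 9.251e+10 m and GM = 2.76971e+16 m³/s²:
T = 2π √((9.251e+10)³ / 2.76971e+16) s
T ≈ 1.062e+09 s = 33.66 years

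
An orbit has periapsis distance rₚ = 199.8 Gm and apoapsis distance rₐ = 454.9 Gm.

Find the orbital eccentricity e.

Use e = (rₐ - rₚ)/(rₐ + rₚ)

Convert to SI: rₚ = 199.8 Gm = 1.998e+11 m; rₐ = 454.9 Gm = 4.549e+11 m.
e = (rₐ − rₚ) / (rₐ + rₚ).
e = (4.549e+11 − 1.998e+11) / (4.549e+11 + 1.998e+11) = 2.551e+11 / 6.547e+11 ≈ 0.3896.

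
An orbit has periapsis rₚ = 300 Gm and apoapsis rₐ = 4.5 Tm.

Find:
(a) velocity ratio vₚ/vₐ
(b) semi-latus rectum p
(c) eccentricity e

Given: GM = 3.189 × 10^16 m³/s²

Convert to SI: rₚ = 300 Gm = 3e+11 m; rₐ = 4.5 Tm = 4.5e+12 m.
(a) Conservation of angular momentum (rₚvₚ = rₐvₐ) gives vₚ/vₐ = rₐ/rₚ = 4.5e+12/3e+11 ≈ 15
(b) From a = (rₚ + rₐ)/2 = 2.4e+12 m and e = (rₐ − rₚ)/(rₐ + rₚ) = 0.875, p = a(1 − e²) = 2.4e+12 · (1 − (0.875)²) ≈ 5.625e+11 m
(c) e = (rₐ − rₚ)/(rₐ + rₚ) = (4.5e+12 − 3e+11)/(4.5e+12 + 3e+11) ≈ 0.875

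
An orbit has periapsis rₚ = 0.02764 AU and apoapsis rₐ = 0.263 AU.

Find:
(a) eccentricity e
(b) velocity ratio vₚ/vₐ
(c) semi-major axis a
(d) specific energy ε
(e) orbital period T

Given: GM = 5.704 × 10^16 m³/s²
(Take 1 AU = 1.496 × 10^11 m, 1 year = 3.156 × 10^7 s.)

Convert to SI: rₚ = 0.02764 AU = 4.13494e+09 m; rₐ = 0.263 AU = 3.93448e+10 m.
(a) e = (rₐ − rₚ)/(rₐ + rₚ) = (3.93448e+10 − 4.13494e+09)/(3.93448e+10 + 4.13494e+09) ≈ 0.8098
(b) Conservation of angular momentum (rₚvₚ = rₐvₐ) gives vₚ/vₐ = rₐ/rₚ = 3.93448e+10/4.13494e+09 ≈ 9.515
(c) a = (rₚ + rₐ)/2 = (4.13494e+09 + 3.93448e+10)/2 ≈ 2.174e+10 m
(d) With a = (rₚ + rₐ)/2 = 2.17399e+10 m, ε = −GM/(2a) = −5.704e+16/(2 · 2.17399e+10) J/kg ≈ -1.312e+06 J/kg
(e) With a = (rₚ + rₐ)/2 = 2.17399e+10 m, T = 2π √(a³/GM) = 2π √((2.17399e+10)³/5.704e+16) s ≈ 8.433e+07 s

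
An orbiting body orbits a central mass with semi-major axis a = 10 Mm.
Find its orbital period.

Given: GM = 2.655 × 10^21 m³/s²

Convert to SI: a = 10 Mm = 1e+07 m.
Kepler's third law: T = 2π √(a³ / GM).
Substituting a = 1e+07 m and GM = 2.655e+21 m³/s²:
T = 2π √((1e+07)³ / 2.655e+21) s
T ≈ 3.856 s = 3.856 seconds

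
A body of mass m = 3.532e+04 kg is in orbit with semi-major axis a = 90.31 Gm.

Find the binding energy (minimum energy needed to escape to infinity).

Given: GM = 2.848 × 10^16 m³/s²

Convert to SI: a = 90.31 Gm = 9.031e+10 m.
Total orbital energy is E = −GMm/(2a); binding energy is E_bind = −E = GMm/(2a).
E_bind = 2.848e+16 · 3.532e+04 / (2 · 9.031e+10) J ≈ 5.569e+09 J = 5.569 GJ.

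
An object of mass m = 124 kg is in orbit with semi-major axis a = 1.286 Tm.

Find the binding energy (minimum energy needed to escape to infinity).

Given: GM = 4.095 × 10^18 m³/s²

Convert to SI: a = 1.286 Tm = 1.286e+12 m.
Total orbital energy is E = −GMm/(2a); binding energy is E_bind = −E = GMm/(2a).
E_bind = 4.095e+18 · 124 / (2 · 1.286e+12) J ≈ 1.974e+08 J = 197.4 MJ.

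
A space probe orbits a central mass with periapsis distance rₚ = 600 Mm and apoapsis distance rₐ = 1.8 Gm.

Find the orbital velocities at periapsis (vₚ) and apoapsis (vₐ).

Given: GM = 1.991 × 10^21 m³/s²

Convert to SI: rₚ = 600 Mm = 6e+08 m; rₐ = 1.8 Gm = 1.8e+09 m.
Use the vis-viva equation v² = GM(2/r − 1/a) with a = (rₚ + rₐ)/2 = (6e+08 + 1.8e+09)/2 = 1.2e+09 m.
vₚ = √(GM · (2/rₚ − 1/a)) = √(1.991e+21 · (2/6e+08 − 1/1.2e+09)) m/s ≈ 2.231e+06 m/s = 2231 km/s.
vₐ = √(GM · (2/rₐ − 1/a)) = √(1.991e+21 · (2/1.8e+09 − 1/1.2e+09)) m/s ≈ 7.437e+05 m/s = 743.7 km/s.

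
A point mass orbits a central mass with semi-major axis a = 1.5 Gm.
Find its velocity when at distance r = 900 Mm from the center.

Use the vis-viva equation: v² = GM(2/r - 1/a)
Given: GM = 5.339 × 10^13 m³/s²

Convert to SI: a = 1.5 Gm = 1.5e+09 m; r = 900 Mm = 9e+08 m.
Vis-viva: v = √(GM · (2/r − 1/a)).
2/r − 1/a = 2/9e+08 − 1/1.5e+09 = 1.55556e-09 m⁻¹.
v = √(5.339e+13 · 1.55556e-09) m/s ≈ 288.2 m/s = 288.2 m/s.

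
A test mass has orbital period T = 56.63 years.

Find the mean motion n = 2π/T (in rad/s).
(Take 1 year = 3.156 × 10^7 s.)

Convert to SI: T = 56.63 years = 1.78724e+09 s.
n = 2π / T.
n = 2π / 1.78724e+09 s ≈ 3.516e-09 rad/s.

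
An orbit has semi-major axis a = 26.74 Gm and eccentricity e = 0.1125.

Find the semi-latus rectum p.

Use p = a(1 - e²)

Convert to SI: a = 26.74 Gm = 2.674e+10 m.
p = a (1 − e²).
p = 2.674e+10 · (1 − (0.1125)²) = 2.674e+10 · 0.987344 ≈ 2.64e+10 m = 26.4 Gm.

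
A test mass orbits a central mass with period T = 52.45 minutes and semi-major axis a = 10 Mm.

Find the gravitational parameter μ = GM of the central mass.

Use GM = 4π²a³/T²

Convert to SI: T = 52.45 minutes = 3147 s; a = 10 Mm = 1e+07 m.
GM = 4π² · a³ / T².
GM = 4π² · (1e+07)³ / (3147)² m³/s² ≈ 3.986e+15 m³/s² = 3.986 × 10^15 m³/s².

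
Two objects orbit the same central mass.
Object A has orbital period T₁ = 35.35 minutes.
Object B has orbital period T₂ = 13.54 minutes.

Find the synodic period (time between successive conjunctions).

Convert to SI: T₁ = 35.35 minutes = 2121 s; T₂ = 13.54 minutes = 812.4 s.
T_syn = |T₁ · T₂ / (T₁ − T₂)|.
T_syn = |2121 · 812.4 / (2121 − 812.4)| s ≈ 1317 s = 21.95 minutes.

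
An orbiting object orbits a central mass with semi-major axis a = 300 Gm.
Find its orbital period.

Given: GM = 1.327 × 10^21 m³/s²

Convert to SI: a = 300 Gm = 3e+11 m.
Kepler's third law: T = 2π √(a³ / GM).
Substituting a = 3e+11 m and GM = 1.327e+21 m³/s²:
T = 2π √((3e+11)³ / 1.327e+21) s
T ≈ 2.834e+07 s = 328 days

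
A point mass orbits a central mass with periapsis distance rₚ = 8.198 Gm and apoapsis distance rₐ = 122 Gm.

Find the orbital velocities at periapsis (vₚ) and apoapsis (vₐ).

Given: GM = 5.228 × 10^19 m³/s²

Convert to SI: rₚ = 8.198 Gm = 8.198e+09 m; rₐ = 122 Gm = 1.22e+11 m.
Use the vis-viva equation v² = GM(2/r − 1/a) with a = (rₚ + rₐ)/2 = (8.198e+09 + 1.22e+11)/2 = 6.5099e+10 m.
vₚ = √(GM · (2/rₚ − 1/a)) = √(5.228e+19 · (2/8.198e+09 − 1/6.5099e+10)) m/s ≈ 1.093e+05 m/s = 109.3 km/s.
vₐ = √(GM · (2/rₐ − 1/a)) = √(5.228e+19 · (2/1.22e+11 − 1/6.5099e+10)) m/s ≈ 7346 m/s = 7.346 km/s.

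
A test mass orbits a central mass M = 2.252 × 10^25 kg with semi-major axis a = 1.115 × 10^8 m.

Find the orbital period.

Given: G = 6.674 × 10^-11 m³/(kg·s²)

GM = G · M = 6.674e-11 · 2.252e+25 = 1.50298e+15 m³/s².
Kepler's third law: T = 2π √(a³ / GM).
Substituting a = 1.115e+08 m and GM = 1.50298e+15 m³/s²:
T = 2π √((1.115e+08)³ / 1.50298e+15) s
T ≈ 1.908e+05 s = 2.209 days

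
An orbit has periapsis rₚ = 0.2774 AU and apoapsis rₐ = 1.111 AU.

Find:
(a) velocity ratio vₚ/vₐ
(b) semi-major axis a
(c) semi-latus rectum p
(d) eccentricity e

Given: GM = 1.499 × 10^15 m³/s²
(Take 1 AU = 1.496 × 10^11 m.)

Convert to SI: rₚ = 0.2774 AU = 4.1499e+10 m; rₐ = 1.111 AU = 1.66206e+11 m.
(a) Conservation of angular momentum (rₚvₚ = rₐvₐ) gives vₚ/vₐ = rₐ/rₚ = 1.66206e+11/4.1499e+10 ≈ 4.005
(b) a = (rₚ + rₐ)/2 = (4.1499e+10 + 1.66206e+11)/2 ≈ 1.039e+11 m
(c) From a = (rₚ + rₐ)/2 = 1.03852e+11 m and e = (rₐ − rₚ)/(rₐ + rₚ) = 0.600403, p = a(1 − e²) = 1.03852e+11 · (1 − (0.600403)²) ≈ 6.642e+10 m
(d) e = (rₐ − rₚ)/(rₐ + rₚ) = (1.66206e+11 − 4.1499e+10)/(1.66206e+11 + 4.1499e+10) ≈ 0.6004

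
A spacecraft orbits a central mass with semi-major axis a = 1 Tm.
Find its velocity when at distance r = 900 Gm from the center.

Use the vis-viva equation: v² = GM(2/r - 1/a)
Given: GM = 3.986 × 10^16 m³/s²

Convert to SI: a = 1 Tm = 1e+12 m; r = 900 Gm = 9e+11 m.
Vis-viva: v = √(GM · (2/r − 1/a)).
2/r − 1/a = 2/9e+11 − 1/1e+12 = 1.22222e-12 m⁻¹.
v = √(3.986e+16 · 1.22222e-12) m/s ≈ 220.7 m/s = 220.7 m/s.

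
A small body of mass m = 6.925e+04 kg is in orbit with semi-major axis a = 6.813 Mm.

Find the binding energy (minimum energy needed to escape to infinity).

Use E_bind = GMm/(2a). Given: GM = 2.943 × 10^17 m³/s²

Convert to SI: a = 6.813 Mm = 6.813e+06 m.
Total orbital energy is E = −GMm/(2a); binding energy is E_bind = −E = GMm/(2a).
E_bind = 2.943e+17 · 6.925e+04 / (2 · 6.813e+06) J ≈ 1.496e+15 J = 1.496 PJ.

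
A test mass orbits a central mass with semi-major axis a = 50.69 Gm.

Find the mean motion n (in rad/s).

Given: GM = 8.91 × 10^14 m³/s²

Convert to SI: a = 50.69 Gm = 5.069e+10 m.
n = √(GM / a³).
n = √(8.91e+14 / (5.069e+10)³) rad/s ≈ 2.616e-09 rad/s.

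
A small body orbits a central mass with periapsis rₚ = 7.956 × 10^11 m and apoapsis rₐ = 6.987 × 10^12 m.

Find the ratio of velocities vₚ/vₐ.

Conservation of angular momentum gives rₚvₚ = rₐvₐ, so vₚ/vₐ = rₐ/rₚ.
vₚ/vₐ = 6.987e+12 / 7.956e+11 ≈ 8.782.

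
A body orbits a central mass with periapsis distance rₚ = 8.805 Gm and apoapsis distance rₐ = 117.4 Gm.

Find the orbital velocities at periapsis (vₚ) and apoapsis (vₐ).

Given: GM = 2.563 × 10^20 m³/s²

Convert to SI: rₚ = 8.805 Gm = 8.805e+09 m; rₐ = 117.4 Gm = 1.174e+11 m.
Use the vis-viva equation v² = GM(2/r − 1/a) with a = (rₚ + rₐ)/2 = (8.805e+09 + 1.174e+11)/2 = 6.31025e+10 m.
vₚ = √(GM · (2/rₚ − 1/a)) = √(2.563e+20 · (2/8.805e+09 − 1/6.31025e+10)) m/s ≈ 2.327e+05 m/s = 232.7 km/s.
vₐ = √(GM · (2/rₐ − 1/a)) = √(2.563e+20 · (2/1.174e+11 − 1/6.31025e+10)) m/s ≈ 1.745e+04 m/s = 17.45 km/s.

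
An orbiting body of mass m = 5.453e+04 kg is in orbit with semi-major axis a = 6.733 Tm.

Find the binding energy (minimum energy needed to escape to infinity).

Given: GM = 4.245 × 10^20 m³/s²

Convert to SI: a = 6.733 Tm = 6.733e+12 m.
Total orbital energy is E = −GMm/(2a); binding energy is E_bind = −E = GMm/(2a).
E_bind = 4.245e+20 · 5.453e+04 / (2 · 6.733e+12) J ≈ 1.719e+12 J = 1.719 TJ.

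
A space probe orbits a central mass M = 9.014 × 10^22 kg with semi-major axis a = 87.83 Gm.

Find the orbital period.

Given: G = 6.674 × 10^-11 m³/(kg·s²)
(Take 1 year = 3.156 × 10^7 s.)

Convert to SI: a = 87.83 Gm = 8.783e+10 m.
GM = G · M = 6.674e-11 · 9.014e+22 = 6.01594e+12 m³/s².
Kepler's third law: T = 2π √(a³ / GM).
Substituting a = 8.783e+10 m and GM = 6.01594e+12 m³/s²:
T = 2π √((8.783e+10)³ / 6.01594e+12) s
T ≈ 6.668e+10 s = 2113 years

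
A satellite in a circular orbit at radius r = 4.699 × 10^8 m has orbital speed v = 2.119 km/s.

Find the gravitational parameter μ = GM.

Convert to SI: v = 2.119 km/s = 2119 m/s.
For a circular orbit v² = GM/r, so GM = v² · r.
GM = (2119)² · 4.699e+08 m³/s² ≈ 2.11e+15 m³/s² = 2.11 × 10^15 m³/s².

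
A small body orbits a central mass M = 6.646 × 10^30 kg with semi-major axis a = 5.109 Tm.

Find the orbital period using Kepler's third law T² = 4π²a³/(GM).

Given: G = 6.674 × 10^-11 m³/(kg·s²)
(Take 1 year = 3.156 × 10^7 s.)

Convert to SI: a = 5.109 Tm = 5.109e+12 m.
GM = G · M = 6.674e-11 · 6.646e+30 = 4.43554e+20 m³/s².
Kepler's third law: T = 2π √(a³ / GM).
Substituting a = 5.109e+12 m and GM = 4.43554e+20 m³/s²:
T = 2π √((5.109e+12)³ / 4.43554e+20) s
T ≈ 3.445e+09 s = 109.2 years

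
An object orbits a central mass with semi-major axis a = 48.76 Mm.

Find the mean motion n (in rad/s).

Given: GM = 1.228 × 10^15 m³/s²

Convert to SI: a = 48.76 Mm = 4.876e+07 m.
n = √(GM / a³).
n = √(1.228e+15 / (4.876e+07)³) rad/s ≈ 0.0001029 rad/s.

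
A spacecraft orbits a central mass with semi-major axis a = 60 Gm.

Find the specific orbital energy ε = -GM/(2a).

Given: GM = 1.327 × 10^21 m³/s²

Convert to SI: a = 60 Gm = 6e+10 m.
ε = −GM / (2a).
ε = −1.327e+21 / (2 · 6e+10) J/kg ≈ -1.106e+10 J/kg = -11.06 GJ/kg.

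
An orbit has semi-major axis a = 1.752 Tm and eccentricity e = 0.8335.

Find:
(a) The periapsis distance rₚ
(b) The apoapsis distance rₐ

Convert to SI: a = 1.752 Tm = 1.752e+12 m.
(a) rₚ = a(1 − e) = 1.752e+12 · (1 − 0.8335) = 1.752e+12 · 0.1665 ≈ 2.917e+11 m = 291.7 Gm.
(b) rₐ = a(1 + e) = 1.752e+12 · (1 + 0.8335) = 1.752e+12 · 1.8335 ≈ 3.212e+12 m = 3.212 Tm.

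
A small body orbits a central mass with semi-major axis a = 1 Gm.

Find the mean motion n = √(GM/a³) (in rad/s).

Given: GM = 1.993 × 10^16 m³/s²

Convert to SI: a = 1 Gm = 1e+09 m.
n = √(GM / a³).
n = √(1.993e+16 / (1e+09)³) rad/s ≈ 4.464e-06 rad/s.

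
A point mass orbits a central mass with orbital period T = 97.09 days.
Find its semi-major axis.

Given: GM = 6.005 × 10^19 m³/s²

Convert to SI: T = 97.09 days = 8.38858e+06 s.
Invert Kepler's third law: a = (GM · T² / (4π²))^(1/3).
Substituting T = 8.38858e+06 s and GM = 6.005e+19 m³/s²:
a = (6.005e+19 · (8.38858e+06)² / (4π²))^(1/3) m
a ≈ 4.748e+10 m = 4.748 × 10^10 m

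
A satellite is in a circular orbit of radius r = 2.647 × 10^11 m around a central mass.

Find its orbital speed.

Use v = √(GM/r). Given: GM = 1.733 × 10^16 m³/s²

For a circular orbit, gravity supplies the centripetal force, so v = √(GM / r).
v = √(1.733e+16 / 2.647e+11) m/s ≈ 255.9 m/s = 255.9 m/s.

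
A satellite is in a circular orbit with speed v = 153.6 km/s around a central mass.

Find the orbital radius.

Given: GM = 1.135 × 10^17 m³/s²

Convert to SI: v = 153.6 km/s = 153600 m/s.
For a circular orbit, v² = GM / r, so r = GM / v².
r = 1.135e+17 / (153600)² m ≈ 4.811e+06 m = 4.811 Mm.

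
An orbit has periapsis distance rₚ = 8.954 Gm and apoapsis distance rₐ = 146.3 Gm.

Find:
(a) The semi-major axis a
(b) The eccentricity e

Convert to SI: rₚ = 8.954 Gm = 8.954e+09 m; rₐ = 146.3 Gm = 1.463e+11 m.
(a) a = (rₚ + rₐ) / 2 = (8.954e+09 + 1.463e+11) / 2 ≈ 7.763e+10 m = 77.63 Gm.
(b) e = (rₐ − rₚ) / (rₐ + rₚ) = (1.463e+11 − 8.954e+09) / (1.463e+11 + 8.954e+09) ≈ 0.8847.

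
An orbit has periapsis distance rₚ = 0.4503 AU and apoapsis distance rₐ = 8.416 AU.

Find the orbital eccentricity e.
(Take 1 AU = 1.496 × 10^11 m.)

Convert to SI: rₚ = 0.4503 AU = 6.73649e+10 m; rₐ = 8.416 AU = 1.25903e+12 m.
e = (rₐ − rₚ) / (rₐ + rₚ).
e = (1.25903e+12 − 6.73649e+10) / (1.25903e+12 + 6.73649e+10) = 1.19167e+12 / 1.3264e+12 ≈ 0.8984.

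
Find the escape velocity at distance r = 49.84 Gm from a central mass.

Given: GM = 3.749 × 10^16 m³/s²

Convert to SI: r = 49.84 Gm = 4.984e+10 m.
Escape velocity comes from setting total energy to zero: ½v² − GM/r = 0 ⇒ v_esc = √(2GM / r).
v_esc = √(2 · 3.749e+16 / 4.984e+10) m/s ≈ 1227 m/s = 1.227 km/s.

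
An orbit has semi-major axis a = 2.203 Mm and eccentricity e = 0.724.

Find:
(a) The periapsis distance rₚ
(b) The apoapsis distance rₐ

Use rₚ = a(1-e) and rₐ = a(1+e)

Convert to SI: a = 2.203 Mm = 2.203e+06 m.
(a) rₚ = a(1 − e) = 2.203e+06 · (1 − 0.724) = 2.203e+06 · 0.276 ≈ 6.08e+05 m = 608 km.
(b) rₐ = a(1 + e) = 2.203e+06 · (1 + 0.724) = 2.203e+06 · 1.724 ≈ 3.798e+06 m = 3.798 Mm.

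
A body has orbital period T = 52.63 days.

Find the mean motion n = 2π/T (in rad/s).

Convert to SI: T = 52.63 days = 4.54723e+06 s.
n = 2π / T.
n = 2π / 4.54723e+06 s ≈ 1.382e-06 rad/s.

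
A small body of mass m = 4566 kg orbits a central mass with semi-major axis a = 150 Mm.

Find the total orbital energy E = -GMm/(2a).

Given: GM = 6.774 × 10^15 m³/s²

Convert to SI: a = 150 Mm = 1.5e+08 m.
E = −GMm / (2a).
E = −6.774e+15 · 4566 / (2 · 1.5e+08) J ≈ -1.031e+11 J = -103.1 GJ.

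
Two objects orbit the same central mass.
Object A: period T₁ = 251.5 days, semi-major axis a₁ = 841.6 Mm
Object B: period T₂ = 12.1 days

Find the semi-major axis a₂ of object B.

Convert to SI: T₁ = 251.5 days = 2.17296e+07 s; a₁ = 841.6 Mm = 8.416e+08 m; T₂ = 12.1 days = 1.04544e+06 s.
Kepler's third law: (T₁/T₂)² = (a₁/a₂)³ ⇒ a₂ = a₁ · (T₂/T₁)^(2/3).
T₂/T₁ = 1.04544e+06 / 2.17296e+07 = 0.0481113.
a₂ = 8.416e+08 · (0.0481113)^(2/3) m ≈ 1.113e+08 m = 111.3 Mm.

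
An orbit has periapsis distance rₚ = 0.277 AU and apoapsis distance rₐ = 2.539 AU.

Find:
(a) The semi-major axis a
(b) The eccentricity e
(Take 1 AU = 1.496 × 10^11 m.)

Convert to SI: rₚ = 0.277 AU = 4.14392e+10 m; rₐ = 2.539 AU = 3.79834e+11 m.
(a) a = (rₚ + rₐ) / 2 = (4.14392e+10 + 3.79834e+11) / 2 ≈ 2.106e+11 m = 1.408 AU.
(b) e = (rₐ − rₚ) / (rₐ + rₚ) = (3.79834e+11 − 4.14392e+10) / (3.79834e+11 + 4.14392e+10) ≈ 0.8033.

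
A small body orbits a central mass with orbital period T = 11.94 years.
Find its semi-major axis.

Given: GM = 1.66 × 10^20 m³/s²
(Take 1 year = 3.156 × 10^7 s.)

Convert to SI: T = 11.94 years = 3.76826e+08 s.
Invert Kepler's third law: a = (GM · T² / (4π²))^(1/3).
Substituting T = 3.76826e+08 s and GM = 1.66e+20 m³/s²:
a = (1.66e+20 · (3.76826e+08)² / (4π²))^(1/3) m
a ≈ 8.421e+11 m = 842.1 Gm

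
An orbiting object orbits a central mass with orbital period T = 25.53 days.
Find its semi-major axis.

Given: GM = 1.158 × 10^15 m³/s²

Convert to SI: T = 25.53 days = 2.20579e+06 s.
Invert Kepler's third law: a = (GM · T² / (4π²))^(1/3).
Substituting T = 2.20579e+06 s and GM = 1.158e+15 m³/s²:
a = (1.158e+15 · (2.20579e+06)² / (4π²))^(1/3) m
a ≈ 5.226e+08 m = 5.226 × 10^8 m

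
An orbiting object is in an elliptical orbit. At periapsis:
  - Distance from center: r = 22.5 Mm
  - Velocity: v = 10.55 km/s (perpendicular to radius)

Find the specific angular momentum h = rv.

Convert to SI: r = 22.5 Mm = 2.25e+07 m; v = 10.55 km/s = 10550 m/s.
With v perpendicular to r, h = r · v.
h = 2.25e+07 · 10550 m²/s ≈ 2.374e+11 m²/s.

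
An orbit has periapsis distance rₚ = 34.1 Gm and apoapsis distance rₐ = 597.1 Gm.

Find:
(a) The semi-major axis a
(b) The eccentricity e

Convert to SI: rₚ = 34.1 Gm = 3.41e+10 m; rₐ = 597.1 Gm = 5.971e+11 m.
(a) a = (rₚ + rₐ) / 2 = (3.41e+10 + 5.971e+11) / 2 ≈ 3.156e+11 m = 315.6 Gm.
(b) e = (rₐ − rₚ) / (rₐ + rₚ) = (5.971e+11 − 3.41e+10) / (5.971e+11 + 3.41e+10) ≈ 0.892.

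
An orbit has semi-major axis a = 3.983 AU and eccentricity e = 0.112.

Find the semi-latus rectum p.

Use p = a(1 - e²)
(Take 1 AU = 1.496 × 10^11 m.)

Convert to SI: a = 3.983 AU = 5.95857e+11 m.
p = a (1 − e²).
p = 5.95857e+11 · (1 − (0.112)²) = 5.95857e+11 · 0.987456 ≈ 5.884e+11 m = 3.933 AU.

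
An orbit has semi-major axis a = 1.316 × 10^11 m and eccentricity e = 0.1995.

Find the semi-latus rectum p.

p = a (1 − e²).
p = 1.316e+11 · (1 − (0.1995)²) = 1.316e+11 · 0.9602 ≈ 1.264e+11 m = 1.264 × 10^11 m.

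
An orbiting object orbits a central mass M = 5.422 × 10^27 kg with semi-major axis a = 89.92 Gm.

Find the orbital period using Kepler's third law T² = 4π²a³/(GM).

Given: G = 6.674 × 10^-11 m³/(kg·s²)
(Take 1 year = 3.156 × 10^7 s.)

Convert to SI: a = 89.92 Gm = 8.992e+10 m.
GM = G · M = 6.674e-11 · 5.422e+27 = 3.61864e+17 m³/s².
Kepler's third law: T = 2π √(a³ / GM).
Substituting a = 8.992e+10 m and GM = 3.61864e+17 m³/s²:
T = 2π √((8.992e+10)³ / 3.61864e+17) s
T ≈ 2.816e+08 s = 8.924 years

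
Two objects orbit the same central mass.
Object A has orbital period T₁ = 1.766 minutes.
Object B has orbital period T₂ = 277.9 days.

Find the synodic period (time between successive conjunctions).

Convert to SI: T₁ = 1.766 minutes = 105.96 s; T₂ = 277.9 days = 2.40106e+07 s.
T_syn = |T₁ · T₂ / (T₁ − T₂)|.
T_syn = |105.96 · 2.40106e+07 / (105.96 − 2.40106e+07)| s ≈ 106 s = 1.766 minutes.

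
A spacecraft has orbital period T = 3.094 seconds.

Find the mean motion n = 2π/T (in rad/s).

n = 2π / T.
n = 2π / 3.094 s ≈ 2.031 rad/s.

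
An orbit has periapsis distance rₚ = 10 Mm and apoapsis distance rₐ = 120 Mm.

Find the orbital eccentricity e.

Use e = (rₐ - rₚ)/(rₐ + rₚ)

Convert to SI: rₚ = 10 Mm = 1e+07 m; rₐ = 120 Mm = 1.2e+08 m.
e = (rₐ − rₚ) / (rₐ + rₚ).
e = (1.2e+08 − 1e+07) / (1.2e+08 + 1e+07) = 1.1e+08 / 1.3e+08 ≈ 0.8462.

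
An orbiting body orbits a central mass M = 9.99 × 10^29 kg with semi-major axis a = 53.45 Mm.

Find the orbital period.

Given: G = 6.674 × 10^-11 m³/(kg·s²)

Convert to SI: a = 53.45 Mm = 5.345e+07 m.
GM = G · M = 6.674e-11 · 9.99e+29 = 6.66733e+19 m³/s².
Kepler's third law: T = 2π √(a³ / GM).
Substituting a = 5.345e+07 m and GM = 6.66733e+19 m³/s²:
T = 2π √((5.345e+07)³ / 6.66733e+19) s
T ≈ 300.7 s = 5.012 minutes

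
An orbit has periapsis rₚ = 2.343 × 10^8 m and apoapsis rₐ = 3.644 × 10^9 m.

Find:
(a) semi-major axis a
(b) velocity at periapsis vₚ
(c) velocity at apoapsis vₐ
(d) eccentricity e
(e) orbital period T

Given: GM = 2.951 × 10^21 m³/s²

(a) a = (rₚ + rₐ)/2 = (2.343e+08 + 3.644e+09)/2 ≈ 1.939e+09 m
(b) With a = (rₚ + rₐ)/2 = 1.93915e+09 m, vₚ = √(GM (2/rₚ − 1/a)) = √(2.951e+21 · (2/2.343e+08 − 1/1.93915e+09)) m/s ≈ 4.865e+06 m/s
(c) With a = (rₚ + rₐ)/2 = 1.93915e+09 m, vₐ = √(GM (2/rₐ − 1/a)) = √(2.951e+21 · (2/3.644e+09 − 1/1.93915e+09)) m/s ≈ 3.128e+05 m/s
(d) e = (rₐ − rₚ)/(rₐ + rₚ) = (3.644e+09 − 2.343e+08)/(3.644e+09 + 2.343e+08) ≈ 0.8792
(e) With a = (rₚ + rₐ)/2 = 1.93915e+09 m, T = 2π √(a³/GM) = 2π √((1.93915e+09)³/2.951e+21) s ≈ 9877 s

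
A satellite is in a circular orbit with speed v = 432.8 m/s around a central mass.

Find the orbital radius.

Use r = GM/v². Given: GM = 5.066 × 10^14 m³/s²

For a circular orbit, v² = GM / r, so r = GM / v².
r = 5.066e+14 / (432.8)² m ≈ 2.705e+09 m = 2.705 Gm.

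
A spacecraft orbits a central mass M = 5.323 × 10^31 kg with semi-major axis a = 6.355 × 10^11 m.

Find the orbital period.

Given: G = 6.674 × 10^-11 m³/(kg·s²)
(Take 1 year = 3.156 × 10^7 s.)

GM = G · M = 6.674e-11 · 5.323e+31 = 3.55257e+21 m³/s².
Kepler's third law: T = 2π √(a³ / GM).
Substituting a = 6.355e+11 m and GM = 3.55257e+21 m³/s²:
T = 2π √((6.355e+11)³ / 3.55257e+21) s
T ≈ 5.34e+07 s = 1.692 years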